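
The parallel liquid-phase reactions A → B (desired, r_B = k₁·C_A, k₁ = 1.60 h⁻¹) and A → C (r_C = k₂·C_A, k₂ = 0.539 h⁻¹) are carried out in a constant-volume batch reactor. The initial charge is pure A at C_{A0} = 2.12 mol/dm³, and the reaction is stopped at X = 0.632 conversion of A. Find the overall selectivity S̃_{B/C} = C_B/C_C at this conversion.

C_A = C_{A0}(1−X) = 0.7802 mol/dm³.
Both paths are first order in A, so the instantaneous fraction to B is constant: dC_B/d(−C_A) = k₁/(k₁+k₂) = 0.7480.
C_B = 0.7480·(C_{A0}−C_A) = 0.7480×1.340 = 1.00 mol/dm³.
C_C = (C_{A0}−C_A)−C_B = 0.3376 mol/dm³; S̃_{B/C} = 1.002/0.3376 = 2.97.

2.97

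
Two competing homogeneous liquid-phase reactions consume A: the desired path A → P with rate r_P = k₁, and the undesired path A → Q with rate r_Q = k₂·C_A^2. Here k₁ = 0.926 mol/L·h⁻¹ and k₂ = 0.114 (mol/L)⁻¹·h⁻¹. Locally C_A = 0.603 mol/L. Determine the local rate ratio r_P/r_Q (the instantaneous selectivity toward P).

S_{P/Q} = r_P/r_Q = (k₁)/(k₂·C_A^2) = (k₁/k₂)·C_A^-2.
= (0.926) / (0.114×0.6030^2) = 0.9260/0.04145 = 22.3.
The undesired path is higher order in A, so low C_A (CSTR or dilute feed) favours P.

22.3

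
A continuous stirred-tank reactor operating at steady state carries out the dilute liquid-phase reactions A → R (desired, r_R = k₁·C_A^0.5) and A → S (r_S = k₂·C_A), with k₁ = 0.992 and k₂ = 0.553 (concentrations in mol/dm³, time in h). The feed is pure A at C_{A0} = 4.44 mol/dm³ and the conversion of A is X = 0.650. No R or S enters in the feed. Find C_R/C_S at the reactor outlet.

Exit C_A = C_{A0}(1−X) = 4.44×0.350 = 1.554 mol/dm³.
In a CSTR the entire volume is at exit conditions, so r_R = 0.992×1.554^0.5 = 1.237 and r_S = 0.553×1.554 = 0.8594.
Overall selectivity = C_R/C_S = r_Rτ/(r_Sτ) = r_R/r_S = 1.44.

1.44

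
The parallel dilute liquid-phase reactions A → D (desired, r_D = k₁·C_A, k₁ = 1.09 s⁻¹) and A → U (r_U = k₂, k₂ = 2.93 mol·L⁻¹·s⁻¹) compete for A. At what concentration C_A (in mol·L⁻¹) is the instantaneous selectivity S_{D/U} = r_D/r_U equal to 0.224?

S_{D/U} = (k₁/k₂)·C_A ⇒ C_A = S·k₂/k₁.
= 0.224×2.93/1.09 = 0.602 mol·L⁻¹.

0.602 mol·L⁻¹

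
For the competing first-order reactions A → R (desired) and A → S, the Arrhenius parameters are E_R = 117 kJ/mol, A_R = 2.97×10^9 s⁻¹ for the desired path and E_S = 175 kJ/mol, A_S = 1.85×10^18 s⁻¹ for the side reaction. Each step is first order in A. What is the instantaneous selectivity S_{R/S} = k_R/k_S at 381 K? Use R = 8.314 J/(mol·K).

With equal orders, S_{R/S} = k_R/k_S = (A_R/A_S)·exp[(E_S−E_R)/(RT)].
(E_S−E_R)/(RT) = (175−117)×10³/(8.314×381) = 58000/3168 = 18.31.
k_R/k_S = (2.97×10^9/1.85×10^18)·exp(18.31) = 1.605×10^-9 × 8.954×10^7 = 0.144.
Since E_R < E_S, lowering the temperature improves selectivity toward R.

0.144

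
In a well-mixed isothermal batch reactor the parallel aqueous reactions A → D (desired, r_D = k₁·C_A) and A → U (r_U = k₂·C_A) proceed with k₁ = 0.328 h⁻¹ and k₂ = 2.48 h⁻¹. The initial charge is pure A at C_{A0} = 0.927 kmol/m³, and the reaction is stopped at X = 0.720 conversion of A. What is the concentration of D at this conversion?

C_A = C_{A0}(1−X) = 0.2596 kmol/m³.
Both paths are first order in A, so the instantaneous fraction to D is constant: dC_D/d(−C_A) = k₁/(k₁+k₂) = 0.1168.
C_D = 0.1168·(C_{A0}−C_A) = 0.1168×0.6674 = 0.0780 kmol/m³.

0.0780 kmol/m³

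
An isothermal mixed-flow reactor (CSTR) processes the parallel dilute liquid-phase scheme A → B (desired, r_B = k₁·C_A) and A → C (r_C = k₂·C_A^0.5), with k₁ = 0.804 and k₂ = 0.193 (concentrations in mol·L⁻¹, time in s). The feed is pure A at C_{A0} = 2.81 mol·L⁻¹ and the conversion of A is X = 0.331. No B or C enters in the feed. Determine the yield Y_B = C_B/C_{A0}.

Exit C_A = C_{A0}(1−X) = 2.81×0.669 = 1.880 mol·L⁻¹.
A CSTR operates uniformly at the exit composition, giving r_B = 1.511 and r_C = 0.2646 (each k·C_A^n at C_A = 1.880).
Fraction of consumed A going to B: r_B/(r_B+r_C) = 0.8510.
C_B = 0.8510·C_{A0}·X = 0.8510×2.81×0.331 = 0.792 mol·L⁻¹; Y_B = C_B/C_{A0} = 0.282.

0.282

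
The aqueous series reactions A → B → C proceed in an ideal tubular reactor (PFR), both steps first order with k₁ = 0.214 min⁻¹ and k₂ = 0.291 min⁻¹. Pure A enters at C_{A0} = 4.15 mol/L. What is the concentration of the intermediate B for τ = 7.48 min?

1.02 mol/L

Solving the coupled first-order balances gives C_B(τ) = [k₁/(k₂−k₁)]·C_{A0}·(e^(−k₁τ) − e^(−k₂τ)).
e^(−k₁τ) = e^(−0.214×7.48) = e^(−1.601) = 0.2018; e^(−k₂τ) = e^(−2.177) = 0.1134.
C_B = 0.214×4.15/(0.291−0.214) × (0.2018−0.1134) = 11.53×0.08833 = 1.019 mol/L.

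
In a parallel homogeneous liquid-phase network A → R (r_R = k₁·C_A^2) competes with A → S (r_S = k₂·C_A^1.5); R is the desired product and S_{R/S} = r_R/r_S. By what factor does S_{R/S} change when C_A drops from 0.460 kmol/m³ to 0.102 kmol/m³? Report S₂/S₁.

0.471

S_{R/S} = (k₁/k₂)·C_A^0.5, so S₂/S₁ = (C_{A,2}/C_{A,1})^0.5.
= (0.102/0.460)^0.5 = (0.2217)^0.5 = 0.471.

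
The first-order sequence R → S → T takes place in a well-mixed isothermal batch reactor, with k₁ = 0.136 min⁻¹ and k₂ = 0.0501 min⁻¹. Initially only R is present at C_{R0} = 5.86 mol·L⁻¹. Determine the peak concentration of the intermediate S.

For a first-order series the maximum intermediate yield is C_{S,max}/C_{R0} = (k₁/k₂)^[k₂/(k₂−k₁)].
= (0.136/0.0501)^(0.0501/(0.0501−0.136)) = (2.715)^(-0.5832) = 0.5585.
C_{S,max} = 0.5585×5.86 = 3.27 mol·L⁻¹.

3.27 mol·L⁻¹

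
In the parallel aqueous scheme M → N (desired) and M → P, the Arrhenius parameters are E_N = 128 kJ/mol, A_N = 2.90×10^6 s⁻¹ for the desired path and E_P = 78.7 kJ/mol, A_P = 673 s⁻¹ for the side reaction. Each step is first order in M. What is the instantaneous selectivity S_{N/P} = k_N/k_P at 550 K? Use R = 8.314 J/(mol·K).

Since both paths have the same order in M, the concentration cancels and S_{N/P} = k_N/k_P = (A_N/A_P)·exp[(E_P−E_N)/(RT)].
(E_P−E_N)/(RT) = (78.7−128)×10³/(8.314×550) = -49300/4573 = -10.78.
k_N/k_P = (2.90×10^6/673)·exp(-10.78) = 4309 × 2.078×10^-5 = 0.0896.
Since E_N > E_P, raising the temperature improves selectivity toward N.

0.0896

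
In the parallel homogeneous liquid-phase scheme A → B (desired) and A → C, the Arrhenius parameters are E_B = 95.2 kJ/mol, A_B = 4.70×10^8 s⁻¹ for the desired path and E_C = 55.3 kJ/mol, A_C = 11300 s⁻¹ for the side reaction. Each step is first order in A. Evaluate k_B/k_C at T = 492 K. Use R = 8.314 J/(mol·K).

Since both paths have the same order in A, the concentration cancels and S_{B/C} = k_B/k_C = (A_B/A_C)·exp[(E_C−E_B)/(RT)].
(E_C−E_B)/(RT) = (55.3−95.2)×10³/(8.314×492) = -39900/4090 = -9.754.
k_B/k_C = (4.70×10^8/11300)·exp(-9.754) = 41593 × 5.804×10^-5 = 2.41.
Since E_B > E_C, raising the temperature improves selectivity toward B.

2.41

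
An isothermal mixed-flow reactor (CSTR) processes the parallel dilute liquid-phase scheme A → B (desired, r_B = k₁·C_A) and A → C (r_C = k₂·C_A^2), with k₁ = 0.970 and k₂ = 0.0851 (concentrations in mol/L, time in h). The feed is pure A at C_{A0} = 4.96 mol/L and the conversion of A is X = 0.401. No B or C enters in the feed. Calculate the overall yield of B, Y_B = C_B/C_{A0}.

Exit C_A = C_{A0}(1−X) = 4.96×0.599 = 2.971 mol/L.
Rates in a CSTR are evaluated at the outlet concentration: r_B = 0.970×2.971 = 2.882, r_C = 0.0851×2.971^2 = 0.7512.
Fraction of consumed A going to B: r_B/(r_B+r_C) = 0.7932.
C_B = 0.7932·C_{A0}·X = 0.7932×4.96×0.401 = 1.58 mol/L; Y_B = C_B/C_{A0} = 0.318.

0.318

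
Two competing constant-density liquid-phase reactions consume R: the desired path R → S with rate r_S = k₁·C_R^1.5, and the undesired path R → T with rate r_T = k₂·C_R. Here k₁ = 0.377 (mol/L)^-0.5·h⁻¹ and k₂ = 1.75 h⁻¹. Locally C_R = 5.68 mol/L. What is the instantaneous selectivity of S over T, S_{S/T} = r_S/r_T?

0.513

S_{S/T} = r_S/r_T = (k₁·C_R^1.5)/(k₂·C_R) = (k₁/k₂)·C_R^0.5.
= (0.377×5.680^1.5) / (1.75×5.680) = 5.103/9.940 = 0.513.
Since the desired path is higher order in R, keeping C_R high (PFR or concentrated feed) favours S.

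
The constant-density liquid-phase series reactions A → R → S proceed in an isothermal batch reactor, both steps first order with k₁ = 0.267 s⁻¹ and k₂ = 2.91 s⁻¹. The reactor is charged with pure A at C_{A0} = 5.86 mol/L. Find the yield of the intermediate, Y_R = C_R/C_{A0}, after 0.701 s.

0.0706

For first-order series with pure A initially, C_R(t) = k₁C_{A0}/(k₂−k₁)·(e^(−k₁t) − e^(−k₂t)).
e^(−k₁t) = e^(−0.267×0.701) = e^(−0.1872) = 0.8293; e^(−k₂t) = e^(−2.040) = 0.1300.
C_R = 0.267×5.86/(2.91−0.267) × (0.8293−0.1300) = 0.5920×0.6993 = 0.4140 mol/L.
Y_R = C_R/C_{A0} = 0.4140/5.86 = 0.0706.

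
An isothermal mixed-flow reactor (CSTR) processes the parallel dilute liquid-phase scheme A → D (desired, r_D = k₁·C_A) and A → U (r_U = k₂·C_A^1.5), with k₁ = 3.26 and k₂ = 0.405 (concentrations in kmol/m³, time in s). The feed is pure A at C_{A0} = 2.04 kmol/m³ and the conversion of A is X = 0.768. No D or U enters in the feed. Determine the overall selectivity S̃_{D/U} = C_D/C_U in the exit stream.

11.7

Exit C_A = C_{A0}(1−X) = 2.04×0.232 = 0.4733 kmol/m³.
In a CSTR the entire volume is at exit conditions, so r_D = 3.26×0.4733 = 1.543 and r_U = 0.405×0.4733^1.5 = 0.1319.
Overall selectivity = C_D/C_U = r_Dτ/(r_Uτ) = r_D/r_U = 11.7.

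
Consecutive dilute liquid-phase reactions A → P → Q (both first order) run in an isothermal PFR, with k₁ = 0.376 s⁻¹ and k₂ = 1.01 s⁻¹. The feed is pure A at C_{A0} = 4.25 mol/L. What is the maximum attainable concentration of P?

Evaluating C_P at τ_opt = ln(k₂/k₁)/(k₂−k₁) gives C_{P,max}/C_{A0} = (k₁/k₂)^[k₂/(k₂−k₁)].
= (0.376/1.01)^(1.01/(1.01−0.376)) = (0.3723)^(1.593) = 0.2072.
C_{P,max} = 0.2072×4.25 = 0.881 mol/L.

0.881 mol/L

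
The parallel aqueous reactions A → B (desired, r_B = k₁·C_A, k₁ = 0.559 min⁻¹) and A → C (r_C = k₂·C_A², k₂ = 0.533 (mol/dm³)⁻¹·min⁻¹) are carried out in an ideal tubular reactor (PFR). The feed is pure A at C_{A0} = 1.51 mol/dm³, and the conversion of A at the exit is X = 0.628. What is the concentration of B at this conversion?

C_A = C_{A0}(1−X) = 0.5617 mol/dm³.
Along a PFR/batch, dC_B/dC_A = −r_B/(r_B+r_C) = −k₁/(k₁+k₂·C_A).
Integrating from C_{A0} to C_A: C_B = (0.559/0.533)·ln[(0.559+0.533·1.51)/(0.559+0.533·0.562)] = 1.049·ln(1.364/0.8584) = 0.4856 mol/dm³.

0.486 mol/dm³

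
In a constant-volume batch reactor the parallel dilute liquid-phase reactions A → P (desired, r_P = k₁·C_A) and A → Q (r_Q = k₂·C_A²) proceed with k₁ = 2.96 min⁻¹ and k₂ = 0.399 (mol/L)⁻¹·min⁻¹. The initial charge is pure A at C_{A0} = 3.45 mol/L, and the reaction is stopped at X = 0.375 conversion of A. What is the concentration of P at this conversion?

C_A = C_{A0}(1−X) = 2.156 mol/L.
Along a PFR/batch, dC_P/dC_A = −r_P/(r_P+r_Q) = −k₁/(k₁+k₂·C_A).
Integrating from C_{A0} to C_A: C_P = (2.96/0.399)·ln[(2.96+0.399·3.45)/(2.96+0.399·2.16)] = 7.419·ln(4.337/3.820) = 0.9402 mol/L.

0.940 mol/L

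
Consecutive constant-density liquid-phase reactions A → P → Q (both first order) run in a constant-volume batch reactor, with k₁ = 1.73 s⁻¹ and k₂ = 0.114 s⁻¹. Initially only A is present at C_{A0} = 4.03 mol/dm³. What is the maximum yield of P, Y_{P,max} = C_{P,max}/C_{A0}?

0.825

At the optimum, C_{P,max}/C_{A0} = (k₁/k₂)^[k₂/(k₂−k₁)].
= (1.73/0.114)^(0.114/(0.114−1.73)) = (15.18)^(-0.07054) = 0.8254.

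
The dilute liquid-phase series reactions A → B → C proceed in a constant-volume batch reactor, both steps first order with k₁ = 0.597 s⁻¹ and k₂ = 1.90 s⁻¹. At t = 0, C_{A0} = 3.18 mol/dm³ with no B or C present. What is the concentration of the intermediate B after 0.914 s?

Solving the coupled first-order balances gives C_B(t) = [k₁/(k₂−k₁)]·C_{A0}·(e^(−k₁t) − e^(−k₂t)).
e^(−k₁t) = e^(−0.597×0.914) = e^(−0.5457) = 0.5795; e^(−k₂t) = e^(−1.737) = 0.1761.
C_B = 0.597×3.18/(1.90−0.597) × (0.5795−0.1761) = 1.457×0.4033 = 0.5877 mol/dm³.

0.588 mol/dm³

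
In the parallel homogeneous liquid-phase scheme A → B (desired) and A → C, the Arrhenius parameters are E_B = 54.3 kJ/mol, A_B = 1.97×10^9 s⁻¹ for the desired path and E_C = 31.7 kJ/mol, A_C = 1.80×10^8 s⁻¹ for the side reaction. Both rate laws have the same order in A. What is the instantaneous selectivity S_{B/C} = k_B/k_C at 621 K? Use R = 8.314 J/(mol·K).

0.137

With equal orders, S_{B/C} = k_B/k_C = (A_B/A_C)·exp[(E_C−E_B)/(RT)].
(E_C−E_B)/(RT) = (31.7−54.3)×10³/(8.314×621) = -22600/5163 = -4.377.
k_B/k_C = (1.97×10^9/1.80×10^8)·exp(-4.377) = 10.94 × 0.01256 = 0.137.
Since E_B > E_C, raising the temperature improves selectivity toward B.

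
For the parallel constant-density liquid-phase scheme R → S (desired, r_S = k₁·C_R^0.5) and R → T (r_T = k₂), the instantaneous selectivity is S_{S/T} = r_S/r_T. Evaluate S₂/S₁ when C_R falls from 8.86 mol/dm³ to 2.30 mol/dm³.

0.510

S_{S/T} = (k₁/k₂)·C_R^0.5, so S₂/S₁ = (C_{R,2}/C_{R,1})^0.5.
= (2.30/8.86)^0.5 = (0.2596)^0.5 = 0.510.
Selectivity toward S falls as C_R falls — high-concentration operation is favoured.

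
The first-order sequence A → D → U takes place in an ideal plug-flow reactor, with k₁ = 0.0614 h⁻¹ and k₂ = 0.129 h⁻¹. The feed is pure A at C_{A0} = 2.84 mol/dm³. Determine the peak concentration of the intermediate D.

0.689 mol/dm³

At the optimum, C_{D,max}/C_{A0} = (k₁/k₂)^[k₂/(k₂−k₁)].
= (0.0614/0.129)^(0.129/(0.129−0.0614)) = (0.4760)^(1.908) = 0.2425.
C_{D,max} = 0.2425×2.84 = 0.689 mol/dm³.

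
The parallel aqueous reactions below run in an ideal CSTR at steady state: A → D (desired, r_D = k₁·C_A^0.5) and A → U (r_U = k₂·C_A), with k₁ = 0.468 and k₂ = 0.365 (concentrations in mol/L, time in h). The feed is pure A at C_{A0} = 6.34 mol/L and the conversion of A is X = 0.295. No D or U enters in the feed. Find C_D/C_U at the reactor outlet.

Exit C_A = C_{A0}(1−X) = 6.34×0.705 = 4.470 mol/L.
In a CSTR the entire volume is at exit conditions, so r_D = 0.468×4.470^0.5 = 0.9894 and r_U = 0.365×4.470 = 1.631.
Overall selectivity = C_D/C_U = r_Dτ/(r_Uτ) = r_D/r_U = 0.606.

0.606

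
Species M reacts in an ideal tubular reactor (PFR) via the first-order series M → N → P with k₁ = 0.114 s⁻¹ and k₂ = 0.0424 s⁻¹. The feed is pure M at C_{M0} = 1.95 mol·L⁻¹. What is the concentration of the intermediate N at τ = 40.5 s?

Solving the coupled first-order balances gives C_N(τ) = [k₁/(k₂−k₁)]·C_{M0}·(e^(−k₁τ) − e^(−k₂τ)).
e^(−k₁τ) = e^(−0.114×40.5) = e^(−4.617) = 0.009882; e^(−k₂τ) = e^(−1.717) = 0.1796.
C_N = 0.114×1.95/(0.0424−0.114) × (0.009882−0.1796) = (-3.105)×(-0.1697) = 0.5268 mol·L⁻¹.

0.527 mol·L⁻¹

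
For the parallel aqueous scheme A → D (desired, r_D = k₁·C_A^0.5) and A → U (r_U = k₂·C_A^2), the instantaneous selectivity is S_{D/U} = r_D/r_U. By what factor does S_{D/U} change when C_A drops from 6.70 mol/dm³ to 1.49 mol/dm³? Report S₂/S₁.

9.54

S_{D/U} = (k₁/k₂)·C_A^-1.5, so S₂/S₁ = (C_{A,2}/C_{A,1})^-1.5.
= (1.49/6.70)^(-1.5) = (0.2224)^(-1.5) = 9.54.
Selectivity toward D rises as C_A falls — low-concentration operation is favoured.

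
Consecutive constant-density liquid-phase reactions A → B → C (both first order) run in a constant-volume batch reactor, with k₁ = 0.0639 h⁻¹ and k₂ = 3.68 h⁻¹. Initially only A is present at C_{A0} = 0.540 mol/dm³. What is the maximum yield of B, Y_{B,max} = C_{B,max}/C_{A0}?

0.0162

At the optimum, C_{B,max}/C_{A0} = (k₁/k₂)^[k₂/(k₂−k₁)].
= (0.0639/3.68)^(3.68/(3.68−0.0639)) = (0.01736)^(1.018) = 0.01616.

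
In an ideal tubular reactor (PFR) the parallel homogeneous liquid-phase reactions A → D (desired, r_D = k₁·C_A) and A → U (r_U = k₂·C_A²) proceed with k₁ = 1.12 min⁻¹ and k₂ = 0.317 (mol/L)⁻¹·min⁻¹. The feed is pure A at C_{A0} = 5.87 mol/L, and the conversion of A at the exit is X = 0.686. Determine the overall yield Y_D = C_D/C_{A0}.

C_A = C_{A0}(1−X) = 1.843 mol/L.
Along a PFR/batch, dC_D/dC_A = −r_D/(r_D+r_U) = −k₁/(k₁+k₂·C_A).
Integrating from C_{A0} to C_A: C_D = (1.12/0.317)·ln[(1.12+0.317·5.87)/(1.12+0.317·1.84)] = 3.533·ln(2.981/1.704) = 1.975 mol/L.
Y_D = C_D/C_{A0} = 1.975/5.87 = 0.336.

0.336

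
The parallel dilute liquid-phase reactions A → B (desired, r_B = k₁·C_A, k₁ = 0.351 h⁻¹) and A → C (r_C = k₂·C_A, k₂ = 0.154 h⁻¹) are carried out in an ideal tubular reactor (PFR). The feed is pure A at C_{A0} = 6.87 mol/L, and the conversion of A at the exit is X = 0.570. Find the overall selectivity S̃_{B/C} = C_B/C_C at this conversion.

2.28

C_A = C_{A0}(1−X) = 2.954 mol/L.
Both paths are first order in A, so the instantaneous fraction to B is constant: dC_B/d(−C_A) = k₁/(k₁+k₂) = 0.6950.
C_B = 0.6950·(C_{A0}−C_A) = 0.6950×3.916 = 2.72 mol/L.
C_C = (C_{A0}−C_A)−C_B = 1.194 mol/L; S̃_{B/C} = 2.722/1.194 = 2.28.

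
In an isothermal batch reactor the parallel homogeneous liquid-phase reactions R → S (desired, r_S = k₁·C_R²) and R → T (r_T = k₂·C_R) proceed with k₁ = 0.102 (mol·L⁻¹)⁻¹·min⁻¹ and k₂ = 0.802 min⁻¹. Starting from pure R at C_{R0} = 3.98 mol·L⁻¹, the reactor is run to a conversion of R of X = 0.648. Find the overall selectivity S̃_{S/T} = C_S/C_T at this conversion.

0.335

C_R = C_{R0}(1−X) = 1.401 mol·L⁻¹.
Along a PFR/batch, dC_T/dC_R = −r_T/(r_S+r_T) = −k₂/(k₂+k₁·C_R).
Integrating from C_{R0} to C_R: C_T = (0.802/0.102)·ln[(0.802+0.102·3.98)/(0.802+0.102·1.40)] = 7.863·ln(1.208/0.9449) = 1.931 mol·L⁻¹.
Then C_S = (C_{R0}−C_R) − C_T = 2.579 − 1.931 = 0.6479 mol·L⁻¹.
S̃_{S/T} = C_S/C_T = 0.6479/1.931 = 0.335.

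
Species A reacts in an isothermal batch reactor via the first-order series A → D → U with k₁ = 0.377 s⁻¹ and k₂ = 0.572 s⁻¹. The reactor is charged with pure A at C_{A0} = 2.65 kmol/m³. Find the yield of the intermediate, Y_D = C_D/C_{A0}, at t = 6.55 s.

0.118

Solving the coupled first-order balances gives C_D(t) = [k₁/(k₂−k₁)]·C_{A0}·(e^(−k₁t) − e^(−k₂t)).
e^(−k₁t) = e^(−0.377×6.55) = e^(−2.469) = 0.08464; e^(−k₂t) = e^(−3.747) = 0.02360.
C_D = 0.377×2.65/(0.572−0.377) × (0.08464−0.02360) = 5.123×0.06104 = 0.3127 kmol/m³.
Y_D = C_D/C_{A0} = 0.3127/2.65 = 0.118.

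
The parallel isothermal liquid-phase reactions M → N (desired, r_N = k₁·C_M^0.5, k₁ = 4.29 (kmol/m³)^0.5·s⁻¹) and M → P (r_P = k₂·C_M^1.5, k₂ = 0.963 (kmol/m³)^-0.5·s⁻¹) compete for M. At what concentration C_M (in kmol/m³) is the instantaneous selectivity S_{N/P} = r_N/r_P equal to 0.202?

S_{N/P} = (k₁/k₂)·C_M⁻¹ ⇒ C_M = (S·k₂/k₁)^(-1).
= (0.202×0.963/4.29)^(-1) = (0.04534)^(-1) = 22.1 kmol/m³.

22.1 kmol/m³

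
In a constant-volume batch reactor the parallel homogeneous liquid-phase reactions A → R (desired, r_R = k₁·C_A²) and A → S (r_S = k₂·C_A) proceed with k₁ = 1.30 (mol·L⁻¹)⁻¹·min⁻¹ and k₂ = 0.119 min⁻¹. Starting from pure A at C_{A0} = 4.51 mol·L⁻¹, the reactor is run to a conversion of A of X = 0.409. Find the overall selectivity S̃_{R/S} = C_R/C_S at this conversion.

38.3

C_A = C_{A0}(1−X) = 2.665 mol·L⁻¹.
Along a PFR/batch, dC_S/dC_A = −r_S/(r_R+r_S) = −k₂/(k₂+k₁·C_A).
Integrating from C_{A0} to C_A: C_S = (0.119/1.30)·ln[(0.119+1.30·4.51)/(0.119+1.30·2.67)] = 0.09154·ln(5.982/3.584) = 0.04689 mol·L⁻¹.
Then C_R = (C_{A0}−C_A) − C_S = 1.845 − 0.04689 = 1.798 mol·L⁻¹.
S̃_{R/S} = C_R/C_S = 1.798/0.04689 = 38.3.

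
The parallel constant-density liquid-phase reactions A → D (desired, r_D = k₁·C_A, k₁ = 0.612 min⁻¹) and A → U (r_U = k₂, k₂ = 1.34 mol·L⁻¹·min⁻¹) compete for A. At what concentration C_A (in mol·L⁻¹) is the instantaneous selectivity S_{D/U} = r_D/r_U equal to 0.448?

0.981 mol·L⁻¹

S_{D/U} = (k₁/k₂)·C_A ⇒ C_A = S·k₂/k₁.
= 0.448×1.34/0.612 = 0.981 mol·L⁻¹.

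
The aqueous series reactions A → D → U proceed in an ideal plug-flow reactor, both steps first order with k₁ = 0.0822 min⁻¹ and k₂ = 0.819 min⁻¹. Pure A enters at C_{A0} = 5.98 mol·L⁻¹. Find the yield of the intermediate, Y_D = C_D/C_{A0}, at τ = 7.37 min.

0.0606

Solving the coupled first-order balances gives C_D(τ) = [k₁/(k₂−k₁)]·C_{A0}·(e^(−k₁τ) − e^(−k₂τ)).
e^(−k₁τ) = e^(−0.0822×7.37) = e^(−0.6058) = 0.5456; e^(−k₂τ) = e^(−6.036) = 0.002391.
C_D = 0.0822×5.98/(0.819−0.0822) × (0.5456−0.002391) = 0.6671×0.5432 = 0.3624 mol·L⁻¹.
Y_D = C_D/C_{A0} = 0.3624/5.98 = 0.0606.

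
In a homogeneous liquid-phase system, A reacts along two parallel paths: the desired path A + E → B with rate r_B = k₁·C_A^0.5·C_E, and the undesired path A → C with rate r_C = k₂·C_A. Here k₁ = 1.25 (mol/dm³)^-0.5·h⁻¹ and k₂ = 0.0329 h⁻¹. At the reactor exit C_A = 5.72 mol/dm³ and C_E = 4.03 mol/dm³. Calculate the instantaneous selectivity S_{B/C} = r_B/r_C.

64.0

S_{B/C} = r_B/r_C = (k₁·C_A^0.5·C_E)/(k₂·C_A) = (k₁/k₂)·C_A^-0.5·C_E.
= (1.25×5.720^0.5×4.030) / (0.0329×5.720) = 12.05/0.1882 = 64.0.
The undesired path is higher order in A, so low C_A (CSTR or dilute feed) favours B.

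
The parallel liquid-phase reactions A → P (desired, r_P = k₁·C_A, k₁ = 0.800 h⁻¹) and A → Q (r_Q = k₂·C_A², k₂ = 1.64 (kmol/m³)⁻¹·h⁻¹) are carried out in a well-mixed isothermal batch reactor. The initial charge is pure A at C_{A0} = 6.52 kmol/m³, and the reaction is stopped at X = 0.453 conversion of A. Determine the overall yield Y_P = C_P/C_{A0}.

C_A = C_{A0}(1−X) = 3.566 kmol/m³.
Along a PFR/batch, dC_P/dC_A = −r_P/(r_P+r_Q) = −k₁/(k₁+k₂·C_A).
Integrating from C_{A0} to C_A: C_P = (0.800/1.64)·ln[(0.800+1.64·6.52)/(0.800+1.64·3.57)] = 0.4878·ln(11.49/6.649) = 0.2670 kmol/m³.
Y_P = C_P/C_{A0} = 0.2670/6.52 = 0.0409.

0.0409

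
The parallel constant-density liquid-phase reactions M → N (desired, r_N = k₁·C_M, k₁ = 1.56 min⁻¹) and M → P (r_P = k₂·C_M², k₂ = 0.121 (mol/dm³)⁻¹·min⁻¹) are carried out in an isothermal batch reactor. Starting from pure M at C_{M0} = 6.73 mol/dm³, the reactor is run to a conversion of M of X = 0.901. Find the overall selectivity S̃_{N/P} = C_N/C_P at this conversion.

3.67

C_M = C_{M0}(1−X) = 0.6663 mol/dm³.
Along a PFR/batch, dC_N/dC_M = −r_N/(r_N+r_P) = −k₁/(k₁+k₂·C_M).
Integrating from C_{M0} to C_M: C_N = (1.56/0.121)·ln[(1.56+0.121·6.73)/(1.56+0.121·0.666)] = 12.89·ln(2.374/1.641) = 4.766 mol/dm³.
C_P = (C_{M0}−C_M)−C_N = 1.298 mol/dm³; S̃_{N/P} = 4.766/1.298 = 3.67.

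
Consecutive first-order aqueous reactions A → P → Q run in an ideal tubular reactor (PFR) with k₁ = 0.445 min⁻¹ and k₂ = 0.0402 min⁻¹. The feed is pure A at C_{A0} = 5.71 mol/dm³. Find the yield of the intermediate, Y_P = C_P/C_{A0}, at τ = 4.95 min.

0.779

Solving the coupled first-order balances gives C_P(τ) = [k₁/(k₂−k₁)]·C_{A0}·(e^(−k₁τ) − e^(−k₂τ)).
e^(−k₁τ) = e^(−0.445×4.95) = e^(−2.203) = 0.1105; e^(−k₂τ) = e^(−0.1990) = 0.8196.
C_P = 0.445×5.71/(0.0402−0.445) × (0.1105−0.8196) = (-6.277)×(-0.7091) = 4.451 mol/dm³.
Y_P = C_P/C_{A0} = 4.451/5.71 = 0.779.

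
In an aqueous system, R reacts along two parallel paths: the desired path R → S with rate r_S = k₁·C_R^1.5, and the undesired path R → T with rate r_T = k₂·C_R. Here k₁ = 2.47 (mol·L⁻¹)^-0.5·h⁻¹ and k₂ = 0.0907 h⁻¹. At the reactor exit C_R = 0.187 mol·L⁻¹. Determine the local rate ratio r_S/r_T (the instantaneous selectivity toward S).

11.8

S_{S/T} = r_S/r_T = (k₁·C_R^1.5)/(k₂·C_R) = (k₁/k₂)·C_R^0.5.
= (2.47×0.1870^1.5) / (0.0907×0.1870) = 0.1997/0.01696 = 11.8.
Since the desired path is higher order in R, keeping C_R high (PFR or concentrated feed) favours S.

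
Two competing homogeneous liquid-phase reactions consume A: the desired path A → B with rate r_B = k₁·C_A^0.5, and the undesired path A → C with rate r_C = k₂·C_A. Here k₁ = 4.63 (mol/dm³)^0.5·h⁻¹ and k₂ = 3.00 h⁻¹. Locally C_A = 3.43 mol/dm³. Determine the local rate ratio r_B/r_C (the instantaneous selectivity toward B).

0.833

S_{B/C} = r_B/r_C = (k₁·C_A^0.5)/(k₂·C_A) = (k₁/k₂)·C_A^-0.5.
= (4.63×3.430^0.5) / (3.00×3.430) = 8.575/10.29 = 0.833.
The undesired path is higher order in A, so low C_A (CSTR or dilute feed) favours B.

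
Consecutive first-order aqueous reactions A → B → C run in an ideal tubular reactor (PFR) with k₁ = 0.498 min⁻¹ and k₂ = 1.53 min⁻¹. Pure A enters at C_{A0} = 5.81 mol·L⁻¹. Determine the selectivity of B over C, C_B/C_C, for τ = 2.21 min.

The intermediate concentration in a first-order A→B→C sequence is C_B = k₁C_{A0}(e^(−k₁τ) − e^(−k₂τ))/(k₂−k₁).
e^(−k₁τ) = e^(−0.498×2.21) = e^(−1.101) = 0.3327; e^(−k₂τ) = e^(−3.381) = 0.03400.
C_B = 0.498×5.81/(1.53−0.498) × (0.3327−0.03400) = 2.804×0.2987 = 0.8374 mol·L⁻¹.
C_A = C_{A0}e^(−k₁τ) = 1.933 mol·L⁻¹, so C_C = C_{A0}−C_A−C_B = 3.040 mol·L⁻¹; C_B/C_C = 0.275.

0.275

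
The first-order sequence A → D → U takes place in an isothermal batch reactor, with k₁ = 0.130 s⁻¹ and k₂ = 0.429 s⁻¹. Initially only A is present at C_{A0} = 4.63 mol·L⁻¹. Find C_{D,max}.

0.835 mol·L⁻¹

For a first-order series the maximum intermediate yield is C_{D,max}/C_{A0} = (k₁/k₂)^[k₂/(k₂−k₁)].
= (0.130/0.429)^(0.429/(0.429−0.130)) = (0.3030)^(1.435) = 0.1803.
C_{D,max} = 0.1803×4.63 = 0.835 mol·L⁻¹.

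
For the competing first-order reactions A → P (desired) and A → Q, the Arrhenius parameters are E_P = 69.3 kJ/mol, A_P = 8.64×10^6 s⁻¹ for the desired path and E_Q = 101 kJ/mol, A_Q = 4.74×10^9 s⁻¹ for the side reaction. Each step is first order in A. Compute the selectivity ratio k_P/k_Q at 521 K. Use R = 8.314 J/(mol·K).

Since both paths have the same order in A, the concentration cancels and S_{P/Q} = k_P/k_Q = (A_P/A_Q)·exp[(E_Q−E_P)/(RT)].
(E_Q−E_P)/(RT) = (101−69.3)×10³/(8.314×521) = 31700/4332 = 7.318.
k_P/k_Q = (8.64×10^6/4.74×10^9)·exp(7.318) = 0.001823 × 1508 = 2.75.
Since E_P < E_Q, lowering the temperature improves selectivity toward P.

2.75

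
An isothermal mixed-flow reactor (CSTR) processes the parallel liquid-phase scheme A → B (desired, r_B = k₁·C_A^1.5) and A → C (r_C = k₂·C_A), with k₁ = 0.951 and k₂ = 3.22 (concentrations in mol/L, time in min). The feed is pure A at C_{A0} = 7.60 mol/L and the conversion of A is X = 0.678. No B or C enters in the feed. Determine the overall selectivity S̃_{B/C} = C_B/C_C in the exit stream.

Exit C_A = C_{A0}(1−X) = 7.60×0.322 = 2.447 mol/L.
Rates in a CSTR are evaluated at the outlet concentration: r_B = 0.951×2.447^1.5 = 3.641, r_C = 3.22×2.447 = 7.880.
Overall selectivity = C_B/C_C = r_Bτ/(r_Cτ) = r_B/r_C = 0.462.

0.462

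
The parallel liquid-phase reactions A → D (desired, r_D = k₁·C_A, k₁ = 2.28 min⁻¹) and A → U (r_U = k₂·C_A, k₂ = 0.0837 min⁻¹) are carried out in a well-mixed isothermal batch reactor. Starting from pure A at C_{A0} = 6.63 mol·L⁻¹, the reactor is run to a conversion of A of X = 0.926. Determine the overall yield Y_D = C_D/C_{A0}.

C_A = C_{A0}(1−X) = 0.4906 mol·L⁻¹.
Both paths are first order in A, so the instantaneous fraction to D is constant: dC_D/d(−C_A) = k₁/(k₁+k₂) = 0.9646.
C_D = 0.9646·(C_{A0}−C_A) = 0.9646×6.139 = 5.92 mol·L⁻¹.
Y_D = C_D/C_{A0} = 5.922/6.63 = 0.893.

0.893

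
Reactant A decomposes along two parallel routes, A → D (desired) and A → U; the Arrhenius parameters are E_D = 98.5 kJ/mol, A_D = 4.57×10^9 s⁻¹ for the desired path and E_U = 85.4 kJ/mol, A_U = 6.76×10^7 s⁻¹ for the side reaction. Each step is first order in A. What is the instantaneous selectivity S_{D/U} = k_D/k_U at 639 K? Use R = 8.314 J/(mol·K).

With equal orders, S_{D/U} = k_D/k_U = (A_D/A_U)·exp[(E_U−E_D)/(RT)].
(E_U−E_D)/(RT) = (85.4−98.5)×10³/(8.314×639) = -13100/5313 = -2.466.
k_D/k_U = (4.57×10^9/6.76×10^7)·exp(-2.466) = 67.60 × 0.08494 = 5.74.
Since E_D > E_U, raising the temperature improves selectivity toward D.

5.74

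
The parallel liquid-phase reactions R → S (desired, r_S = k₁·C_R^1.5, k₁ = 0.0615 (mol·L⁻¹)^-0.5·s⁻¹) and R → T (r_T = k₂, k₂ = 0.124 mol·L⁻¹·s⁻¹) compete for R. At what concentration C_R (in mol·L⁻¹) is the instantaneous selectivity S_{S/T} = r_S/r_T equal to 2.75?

S_{S/T} = (k₁/k₂)·C_R^1.5 ⇒ C_R = (S·k₂/k₁)^(1/1.5).
= (2.75×0.124/0.0615)^(0.6667) = (5.545)^(0.6667) = 3.13 mol·L⁻¹.

3.13 mol·L⁻¹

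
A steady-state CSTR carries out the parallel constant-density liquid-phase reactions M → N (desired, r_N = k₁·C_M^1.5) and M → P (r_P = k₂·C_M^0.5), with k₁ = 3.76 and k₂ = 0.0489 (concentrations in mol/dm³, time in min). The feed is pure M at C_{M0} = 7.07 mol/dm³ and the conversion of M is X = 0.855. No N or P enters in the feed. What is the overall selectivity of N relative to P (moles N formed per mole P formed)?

78.8

Exit C_M = C_{M0}(1−X) = 7.07×0.145 = 1.025 mol/dm³.
In a CSTR the entire volume is at exit conditions, so r_N = 3.76×1.025^1.5 = 3.903 and r_P = 0.0489×1.025^0.5 = 0.04951.
Overall selectivity = C_N/C_P = r_Nτ/(r_Pτ) = r_N/r_P = 78.8.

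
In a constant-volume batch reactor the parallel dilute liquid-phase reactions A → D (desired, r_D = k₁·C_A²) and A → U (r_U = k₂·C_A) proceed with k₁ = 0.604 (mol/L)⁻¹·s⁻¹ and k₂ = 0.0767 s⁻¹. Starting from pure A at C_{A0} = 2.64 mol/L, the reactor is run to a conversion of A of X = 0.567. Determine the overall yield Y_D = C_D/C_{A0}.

C_A = C_{A0}(1−X) = 1.143 mol/L.
Along a PFR/batch, dC_U/dC_A = −r_U/(r_D+r_U) = −k₂/(k₂+k₁·C_A).
Integrating from C_{A0} to C_A: C_U = (0.0767/0.604)·ln[(0.0767+0.604·2.64)/(0.0767+0.604·1.14)] = 0.1270·ln(1.671/0.7671) = 0.09888 mol/L.
Then C_D = (C_{A0}−C_A) − C_U = 1.497 − 0.09888 = 1.398 mol/L.
Y_D = C_D/C_{A0} = 1.398/2.64 = 0.530.

0.530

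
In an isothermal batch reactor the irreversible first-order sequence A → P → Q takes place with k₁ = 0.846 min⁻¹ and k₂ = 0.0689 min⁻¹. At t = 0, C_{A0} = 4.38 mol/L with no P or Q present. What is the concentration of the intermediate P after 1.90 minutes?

3.23 mol/L

The intermediate concentration in a first-order A→B→C sequence is C_P = k₁C_{A0}(e^(−k₁t) − e^(−k₂t))/(k₂−k₁).
e^(−k₁t) = e^(−0.846×1.90) = e^(−1.607) = 0.2004; e^(−k₂t) = e^(−0.1309) = 0.8773.
C_P = 0.846×4.38/(0.0689−0.846) × (0.2004−0.8773) = (-4.768)×(-0.6769) = 3.228 mol/L.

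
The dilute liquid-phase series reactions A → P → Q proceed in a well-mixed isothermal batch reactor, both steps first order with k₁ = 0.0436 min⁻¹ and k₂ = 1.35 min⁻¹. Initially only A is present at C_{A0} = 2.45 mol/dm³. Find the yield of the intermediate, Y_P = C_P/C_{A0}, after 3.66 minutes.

The intermediate concentration in a first-order A→B→C sequence is C_P = k₁C_{A0}(e^(−k₁t) − e^(−k₂t))/(k₂−k₁).
e^(−k₁t) = e^(−0.0436×3.66) = e^(−0.1596) = 0.8525; e^(−k₂t) = e^(−4.941) = 0.007147.
C_P = 0.0436×2.45/(1.35−0.0436) × (0.8525−0.007147) = 0.08177×0.8454 = 0.06912 mol/dm³.
Y_P = C_P/C_{A0} = 0.06912/2.45 = 0.0282.

0.0282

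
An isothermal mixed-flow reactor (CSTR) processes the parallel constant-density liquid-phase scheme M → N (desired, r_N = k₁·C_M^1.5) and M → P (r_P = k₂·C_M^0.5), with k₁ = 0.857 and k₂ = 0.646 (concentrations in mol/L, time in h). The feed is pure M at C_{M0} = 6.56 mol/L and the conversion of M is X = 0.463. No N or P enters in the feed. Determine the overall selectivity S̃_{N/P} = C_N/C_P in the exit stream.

4.67

Exit C_M = C_{M0}(1−X) = 6.56×0.537 = 3.523 mol/L.
Rates in a CSTR are evaluated at the outlet concentration: r_N = 0.857×3.523^1.5 = 5.666, r_P = 0.646×3.523^0.5 = 1.212.
Overall selectivity = C_N/C_P = r_Nτ/(r_Pτ) = r_N/r_P = 4.67.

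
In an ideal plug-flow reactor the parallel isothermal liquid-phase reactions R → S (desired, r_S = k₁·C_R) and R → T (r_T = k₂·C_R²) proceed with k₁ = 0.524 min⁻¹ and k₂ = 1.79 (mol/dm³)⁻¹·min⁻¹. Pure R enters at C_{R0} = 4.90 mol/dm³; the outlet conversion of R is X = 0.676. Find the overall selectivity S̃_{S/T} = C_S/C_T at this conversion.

C_R = C_{R0}(1−X) = 1.588 mol/dm³.
Along a PFR/batch, dC_S/dC_R = −r_S/(r_S+r_T) = −k₁/(k₁+k₂·C_R).
Integrating from C_{R0} to C_R: C_S = (0.524/1.79)·ln[(0.524+1.79·4.90)/(0.524+1.79·1.59)] = 0.2927·ln(9.295/3.366) = 0.2974 mol/dm³.
C_T = (C_{R0}−C_R)−C_S = 3.015 mol/dm³; S̃_{S/T} = 0.2974/3.015 = 0.0986.

0.0986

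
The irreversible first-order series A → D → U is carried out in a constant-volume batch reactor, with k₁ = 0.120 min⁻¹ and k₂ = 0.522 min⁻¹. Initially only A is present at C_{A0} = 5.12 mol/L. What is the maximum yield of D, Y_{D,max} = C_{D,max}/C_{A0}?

For a first-order series the maximum intermediate yield is C_{D,max}/C_{A0} = (k₁/k₂)^[k₂/(k₂−k₁)].
= (0.120/0.522)^(0.522/(0.522−0.120)) = (0.2299)^(1.299) = 0.1482.

0.148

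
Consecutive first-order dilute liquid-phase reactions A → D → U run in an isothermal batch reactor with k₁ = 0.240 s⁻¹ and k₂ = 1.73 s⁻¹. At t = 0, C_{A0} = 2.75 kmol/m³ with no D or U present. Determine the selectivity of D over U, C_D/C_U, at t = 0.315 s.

Solving the coupled first-order balances gives C_D(t) = [k₁/(k₂−k₁)]·C_{A0}·(e^(−k₁t) − e^(−k₂t)).
e^(−k₁t) = e^(−0.240×0.315) = e^(−0.07560) = 0.9272; e^(−k₂t) = e^(−0.5450) = 0.5799.
C_D = 0.240×2.75/(1.73−0.240) × (0.9272−0.5799) = 0.4430×0.3473 = 0.1538 kmol/m³.
C_A = C_{A0}e^(−k₁t) = 2.550 kmol/m³, so C_U = C_{A0}−C_A−C_D = 0.04639 kmol/m³; C_D/C_U = 3.32.

3.32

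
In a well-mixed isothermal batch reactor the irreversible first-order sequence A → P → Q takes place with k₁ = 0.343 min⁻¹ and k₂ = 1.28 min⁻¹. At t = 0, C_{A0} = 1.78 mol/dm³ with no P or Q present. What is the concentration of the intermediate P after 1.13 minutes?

0.289 mol/dm³

The intermediate concentration in a first-order A→B→C sequence is C_P = k₁C_{A0}(e^(−k₁t) − e^(−k₂t))/(k₂−k₁).
e^(−k₁t) = e^(−0.343×1.13) = e^(−0.3876) = 0.6787; e^(−k₂t) = e^(−1.446) = 0.2354.
C_P = 0.343×1.78/(1.28−0.343) × (0.6787−0.2354) = 0.6516×0.4433 = 0.2888 mol/dm³.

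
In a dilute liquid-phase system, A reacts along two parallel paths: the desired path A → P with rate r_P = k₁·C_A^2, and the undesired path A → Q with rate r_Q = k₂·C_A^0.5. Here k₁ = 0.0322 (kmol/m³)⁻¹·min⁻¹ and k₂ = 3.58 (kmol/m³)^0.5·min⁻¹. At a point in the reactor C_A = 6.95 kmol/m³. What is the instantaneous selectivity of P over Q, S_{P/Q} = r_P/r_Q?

0.165

S_{P/Q} = r_P/r_Q = (k₁·C_A^2)/(k₂·C_A^0.5) = (k₁/k₂)·C_A^1.5.
= (0.0322×6.950^2) / (3.58×6.950^0.5) = 1.555/9.438 = 0.165.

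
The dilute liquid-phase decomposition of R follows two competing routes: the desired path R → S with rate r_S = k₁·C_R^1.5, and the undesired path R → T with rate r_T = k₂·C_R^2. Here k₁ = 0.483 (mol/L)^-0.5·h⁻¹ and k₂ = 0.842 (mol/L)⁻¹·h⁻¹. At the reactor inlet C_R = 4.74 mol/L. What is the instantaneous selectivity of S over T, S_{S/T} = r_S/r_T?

S_{S/T} = r_S/r_T = (k₁·C_R^1.5)/(k₂·C_R^2) = (k₁/k₂)·C_R^-0.5.
= (0.483×4.740^1.5) / (0.842×4.740^2) = 4.984/18.92 = 0.263.
The undesired path is higher order in R, so low C_R (CSTR or dilute feed) favours S.

0.263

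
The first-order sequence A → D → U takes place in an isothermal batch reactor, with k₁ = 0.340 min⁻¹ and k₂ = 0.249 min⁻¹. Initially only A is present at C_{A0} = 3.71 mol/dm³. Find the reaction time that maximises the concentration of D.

3.42 min

The intermediate peaks when r₁ = r₂, i.e. k₁e^(−k₁t) = k₂e^(−k₂t), giving t_opt = ln(k₂/k₁)/(k₂−k₁).
= ln(0.249/0.340)/(0.249−0.340) = ln(0.7324)/-0.09100 = -0.3115/-0.09100 = 3.42 min.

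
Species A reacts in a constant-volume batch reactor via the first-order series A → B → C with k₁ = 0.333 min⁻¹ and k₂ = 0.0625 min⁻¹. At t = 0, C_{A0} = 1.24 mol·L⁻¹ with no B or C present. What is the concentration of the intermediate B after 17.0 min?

0.522 mol·L⁻¹

The intermediate concentration in a first-order A→B→C sequence is C_B = k₁C_{A0}(e^(−k₁t) − e^(−k₂t))/(k₂−k₁).
e^(−k₁t) = e^(−0.333×17.0) = e^(−5.661) = 0.003479; e^(−k₂t) = e^(−1.062) = 0.3456.
C_B = 0.333×1.24/(0.0625−0.333) × (0.003479−0.3456) = (-1.527)×(-0.3421) = 0.5222 mol·L⁻¹.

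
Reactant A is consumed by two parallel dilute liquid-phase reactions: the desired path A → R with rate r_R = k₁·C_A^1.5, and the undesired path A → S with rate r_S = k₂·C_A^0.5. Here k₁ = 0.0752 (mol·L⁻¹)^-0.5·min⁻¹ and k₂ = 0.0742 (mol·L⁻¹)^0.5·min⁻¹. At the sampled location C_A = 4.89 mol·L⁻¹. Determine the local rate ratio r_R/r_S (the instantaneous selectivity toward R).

S_{R/S} = r_R/r_S = (k₁·C_A^1.5)/(k₂·C_A^0.5) = (k₁/k₂)·C_A.
= (0.0752×4.890^1.5) / (0.0742×4.890^0.5) = 0.8132/0.1641 = 4.96.

4.96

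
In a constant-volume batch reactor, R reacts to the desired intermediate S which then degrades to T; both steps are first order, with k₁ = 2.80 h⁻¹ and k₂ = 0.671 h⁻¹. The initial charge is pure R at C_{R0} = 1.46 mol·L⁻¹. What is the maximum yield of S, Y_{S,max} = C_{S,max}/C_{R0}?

0.637

At the optimum, C_{S,max}/C_{R0} = (k₁/k₂)^[k₂/(k₂−k₁)].
= (2.80/0.671)^(0.671/(0.671−2.80)) = (4.173)^(-0.3152) = 0.6375.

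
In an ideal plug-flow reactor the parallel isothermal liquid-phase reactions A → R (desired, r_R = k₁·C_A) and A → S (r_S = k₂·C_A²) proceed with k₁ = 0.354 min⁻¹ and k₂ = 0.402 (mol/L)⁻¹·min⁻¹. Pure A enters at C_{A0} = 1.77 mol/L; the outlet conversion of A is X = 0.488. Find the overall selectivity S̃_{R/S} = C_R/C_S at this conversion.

0.672

C_A = C_{A0}(1−X) = 0.9062 mol/L.
Along a PFR/batch, dC_R/dC_A = −r_R/(r_R+r_S) = −k₁/(k₁+k₂·C_A).
Integrating from C_{A0} to C_A: C_R = (0.354/0.402)·ln[(0.354+0.402·1.77)/(0.354+0.402·0.906)] = 0.8806·ln(1.066/0.7183) = 0.3473 mol/L.
C_S = (C_{A0}−C_A)−C_R = 0.5165 mol/L; S̃_{R/S} = 0.3473/0.5165 = 0.672.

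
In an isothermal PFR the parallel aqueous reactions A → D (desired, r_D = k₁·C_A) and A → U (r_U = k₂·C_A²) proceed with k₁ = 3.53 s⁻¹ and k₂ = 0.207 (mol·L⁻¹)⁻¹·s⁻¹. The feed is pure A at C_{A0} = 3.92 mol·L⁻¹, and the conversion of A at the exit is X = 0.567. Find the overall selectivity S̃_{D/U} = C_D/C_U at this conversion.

C_A = C_{A0}(1−X) = 1.697 mol·L⁻¹.
Along a PFR/batch, dC_D/dC_A = −r_D/(r_D+r_U) = −k₁/(k₁+k₂·C_A).
Integrating from C_{A0} to C_A: C_D = (3.53/0.207)·ln[(3.53+0.207·3.92)/(3.53+0.207·1.70)] = 17.05·ln(4.341/3.881) = 1.910 mol·L⁻¹.
C_U = (C_{A0}−C_A)−C_D = 0.3123 mol·L⁻¹; S̃_{D/U} = 1.910/0.3123 = 6.12.

6.12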